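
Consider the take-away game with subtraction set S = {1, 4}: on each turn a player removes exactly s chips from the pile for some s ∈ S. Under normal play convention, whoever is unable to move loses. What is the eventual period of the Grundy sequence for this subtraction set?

5

G(0) = 0
G(1) = mex{0} = 1
G(2) = mex{1} = 0
G(3) = mex{0} = 1
G(4) = mex{1,0} = 2
G(5) = mex{2,1} = 0
G(6) = mex{0,0} = 1
G(7) = mex{1,1} = 0
G(8) = mex{0,2} = 1
G(9) = mex{1,0} = 2
G(10) = mex{2,1} = 0
G(11) = mex{0,0} = 1
G(12) = mex{1,1} = 0
G(13) = mex{0,2} = 1
G(14) = mex{1,0} = 2
G(n+5) = G(n) holds for n = 0,…,3 (a full window of length max(S) = 4), so the sequence is purely periodic with period 5.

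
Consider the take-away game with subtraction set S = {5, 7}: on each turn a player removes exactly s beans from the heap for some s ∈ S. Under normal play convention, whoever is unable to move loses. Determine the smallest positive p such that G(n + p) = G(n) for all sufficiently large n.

12

n :  0  1  2  3  4  5  6  7  8  9 10 11 12 13 14 15 16 17 18 19 20 21 22 23 24 25
G :  0  0  0  0  0  1  1  1  1  1  2  2  0  0  0  0  0  1  1  1  1  1  2  2  0  0
G(n+12) = G(n) holds for n = 0,…,6 (a full window of length max(S) = 7), so the sequence is purely periodic with period 12.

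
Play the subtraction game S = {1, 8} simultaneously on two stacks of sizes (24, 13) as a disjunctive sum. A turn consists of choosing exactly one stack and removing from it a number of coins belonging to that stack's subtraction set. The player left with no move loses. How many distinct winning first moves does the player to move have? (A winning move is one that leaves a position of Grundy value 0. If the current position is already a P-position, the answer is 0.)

0

All stacks use S = {1, 8}:
n :  0  1  2  3  4  5  6  7  8  9 10 11 12 13 14 15 16 17 18 19 20 21 22 23 24
G :  0  1  0  1  0  1  0  1  2  0  1  0  1  0  1  0  1  2  0  1  0  1  0  1  0
Stack A: G(24) = 0.
Stack B: G(13) = 0.
Combined Grundy value = 0 ⊕ 0 = 0.
A winning move leaves total XOR = 0, i.e. changes one component's Grundy value g to g ⊕ X where X is the current total.
Stack A: target g' = 0⊕0 = 0, but every legal move changes the Grundy value (mex property), so 0 moves.
Stack B: target g' = 0⊕0 = 0, but every legal move changes the Grundy value (mex property), so 0 moves.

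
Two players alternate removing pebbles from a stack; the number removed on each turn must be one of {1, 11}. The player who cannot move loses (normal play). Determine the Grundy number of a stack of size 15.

1

G(0) = 0
G(1) = mex{0} = 1
G(2) = mex{1} = 0
G(3) = mex{0} = 1
G(4) = mex{1} = 0
G(5) = mex{0} = 1
G(6) = mex{1} = 0
G(7) = mex{0} = 1
G(8) = mex{1} = 0
G(9) = mex{0} = 1
G(10) = mex{1} = 0
G(11) = mex{0,0} = 1
G(12) = mex{1,1} = 0
G(13) = mex{0,0} = 1
G(14) = mex{1,1} = 0
G(15) = mex{0,0} = 1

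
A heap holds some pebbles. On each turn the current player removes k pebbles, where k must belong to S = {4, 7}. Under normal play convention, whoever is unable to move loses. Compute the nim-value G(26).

G(0) = 0
G(1) = mex{} = 0
G(2) = mex{} = 0
G(3) = mex{} = 0
G(4) = mex{0} = 1
G(5) = mex{0} = 1
G(6) = mex{0} = 1
G(7) = mex{0,0} = 1
G(8) = mex{1,0} = 2
G(9) = mex{1,0} = 2
G(10) = mex{1,0} = 2
G(11) = mex{1,1} = 0
G(12) = mex{2,1} = 0
G(13) = mex{2,1} = 0
G(14) = mex{2,1} = 0
G(15) = mex{0,2} = 1
G(16) = mex{0,2} = 1
G(17) = mex{0,2} = 1
G(18) = mex{0,0} = 1
G(19) = mex{1,0} = 2
G(20) = mex{1,0} = 2
G(21) = mex{1,0} = 2
G(22) = mex{1,1} = 0
G(23) = mex{2,1} = 0
G(24) = mex{2,1} = 0
G(25) = mex{2,1} = 0
G(26) = mex{0,2} = 1

1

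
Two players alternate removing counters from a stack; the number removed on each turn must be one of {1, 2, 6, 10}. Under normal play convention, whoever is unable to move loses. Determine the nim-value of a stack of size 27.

2

G(0) = 0
G(1) = mex{0} = 1
G(2) = mex{1,0} = 2
G(3) = mex{2,1} = 0
G(4) = mex{0,2} = 1
G(5) = mex{1,0} = 2
G(6) = mex{2,1,0} = 3
G(7) = mex{3,2,1} = 0
G(8) = mex{0,3,2} = 1
G(9) = mex{1,0,0} = 2
G(10) = mex{2,1,1,0} = 3
G(11) = mex{3,2,2,1} = 0
G(12) = mex{0,3,3,2} = 1
G(13) = mex{1,0,0,0} = 2
G(14) = mex{2,1,1,1} = 0
G(15) = mex{0,2,2,2} = 1
G(16) = mex{1,0,3,3} = 2
G(17) = mex{2,1,0,0} = 3
G(18) = mex{3,2,1,1} = 0
G(19) = mex{0,3,2,2} = 1
G(20) = mex{1,0,0,3} = 2
G(21) = mex{2,1,1,0} = 3
G(22) = mex{3,2,2,1} = 0
G(23) = mex{0,3,3,2} = 1
G(24) = mex{1,0,0,0} = 2
G(25) = mex{2,1,1,1} = 0
G(26) = mex{0,2,2,2} = 1
G(27) = mex{1,0,3,3} = 2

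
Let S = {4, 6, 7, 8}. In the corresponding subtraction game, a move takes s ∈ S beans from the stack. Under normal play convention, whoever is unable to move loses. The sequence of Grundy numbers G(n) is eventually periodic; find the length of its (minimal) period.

12

G(0) = 0
G(1) = mex{} = 0
G(2) = mex{} = 0
G(3) = mex{} = 0
G(4) = mex{0} = 1
G(5) = mex{0} = 1
G(6) = mex{0,0} = 1
G(7) = mex{0,0,0} = 1
G(8) = mex{1,0,0,0} = 2
G(9) = mex{1,0,0,0} = 2
G(10) = mex{1,1,0,0} = 2
G(11) = mex{1,1,1,0} = 2
G(12) = mex{2,1,1,1} = 0
G(13) = mex{2,1,1,1} = 0
G(14) = mex{2,2,1,1} = 0
G(15) = mex{2,2,2,1} = 0
G(16) = mex{0,2,2,2} = 1
G(17) = mex{0,2,2,2} = 1
G(18) = mex{0,0,2,2} = 1
G(19) = mex{0,0,0,2} = 1
G(20) = mex{1,0,0,0} = 2
G(21) = mex{1,0,0,0} = 2
G(22) = mex{1,1,0,0} = 2
G(23) = mex{1,1,1,0} = 2
G(24) = mex{2,1,1,1} = 0
G(25) = mex{2,1,1,1} = 0
G(n+12) = G(n) holds for n = 0,…,7 (a full window of length max(S) = 8), so the sequence is purely periodic with period 12.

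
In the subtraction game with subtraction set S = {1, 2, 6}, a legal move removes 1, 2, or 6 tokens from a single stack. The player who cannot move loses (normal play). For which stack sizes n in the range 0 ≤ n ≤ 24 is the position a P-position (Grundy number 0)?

0, 3, 7, 10, 14, 17, 21, 24

G(0) = 0
G(1) = mex{0} = 1
G(2) = mex{1,0} = 2
G(3) = mex{2,1} = 0
G(4) = mex{0,2} = 1
G(5) = mex{1,0} = 2
G(6) = mex{2,1,0} = 3
G(7) = mex{3,2,1} = 0
G(8) = mex{0,3,2} = 1
G(9) = mex{1,0,0} = 2
G(10) = mex{2,1,1} = 0
G(11) = mex{0,2,2} = 1
G(12) = mex{1,0,3} = 2
G(13) = mex{2,1,0} = 3
G(14) = mex{3,2,1} = 0
G(15) = mex{0,3,2} = 1
G(16) = mex{1,0,0} = 2
G(17) = mex{2,1,1} = 0
G(18) = mex{0,2,2} = 1
G(19) = mex{1,0,3} = 2
G(20) = mex{2,1,0} = 3
G(21) = mex{3,2,1} = 0
G(22) = mex{0,3,2} = 1
G(23) = mex{1,0,0} = 2
G(24) = mex{2,1,1} = 0
P-positions are exactly the n with G(n) = 0.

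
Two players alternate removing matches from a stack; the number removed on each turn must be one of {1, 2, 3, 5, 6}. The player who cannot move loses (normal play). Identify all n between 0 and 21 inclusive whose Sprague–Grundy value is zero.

G(0) = 0
G(1) = mex{0} = 1
G(2) = mex{1,0} = 2
G(3) = mex{2,1,0} = 3
G(4) = mex{3,2,1} = 0
G(5) = mex{0,3,2,0} = 1
G(6) = mex{1,0,3,1,0} = 2
G(7) = mex{2,1,0,2,1} = 3
G(8) = mex{3,2,1,3,2} = 0
G(9) = mex{0,3,2,0,3} = 1
G(10) = mex{1,0,3,1,0} = 2
G(11) = mex{2,1,0,2,1} = 3
G(12) = mex{3,2,1,3,2} = 0
G(13) = mex{0,3,2,0,3} = 1
G(14) = mex{1,0,3,1,0} = 2
G(15) = mex{2,1,0,2,1} = 3
G(16) = mex{3,2,1,3,2} = 0
G(17) = mex{0,3,2,0,3} = 1
G(18) = mex{1,0,3,1,0} = 2
G(19) = mex{2,1,0,2,1} = 3
G(20) = mex{3,2,1,3,2} = 0
G(21) = mex{0,3,2,0,3} = 1
P-positions are exactly the n with G(n) = 0.

0, 4, 8, 12, 16, 20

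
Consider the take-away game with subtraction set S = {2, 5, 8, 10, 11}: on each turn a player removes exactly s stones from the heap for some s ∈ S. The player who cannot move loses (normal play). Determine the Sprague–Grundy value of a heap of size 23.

G(0) = 0
G(1) = mex{} = 0
G(2) = mex{0} = 1
G(3) = mex{0} = 1
G(4) = mex{1} = 0
G(5) = mex{1,0} = 2
G(6) = mex{0,0} = 1
G(7) = mex{2,1} = 0
G(8) = mex{1,1,0} = 2
G(9) = mex{0,0,0} = 1
G(10) = mex{2,2,1,0} = 3
G(11) = mex{1,1,1,0,0} = 2
G(12) = mex{3,0,0,1,0} = 2
G(13) = mex{2,2,2,1,1} = 0
G(14) = mex{2,1,1,0,1} = 3
G(15) = mex{0,3,0,2,0} = 1
G(16) = mex{3,2,2,1,2} = 0
G(17) = mex{1,2,1,0,1} = 3
G(18) = mex{0,0,3,2,0} = 1
G(19) = mex{3,3,2,1,2} = 0
G(20) = mex{1,1,2,3,1} = 0
G(21) = mex{0,0,0,2,3} = 1
G(22) = mex{0,3,3,2,2} = 1
G(23) = mex{1,1,1,0,2} = 3

3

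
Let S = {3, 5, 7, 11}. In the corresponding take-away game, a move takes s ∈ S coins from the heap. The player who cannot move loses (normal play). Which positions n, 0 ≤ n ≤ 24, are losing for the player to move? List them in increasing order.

n :  0  1  2  3  4  5  6  7  8  9 10 11 12 13 14 15 16 17 18 19 20 21 22 23 24
G :  0  0  0  1  1  1  2  2  2  3  0  3  4  1  0  3  0  1  0  1  0  1  0  1  0
P-positions are exactly the n with G(n) = 0.

0, 1, 2, 10, 14, 16, 18, 20, 22, 24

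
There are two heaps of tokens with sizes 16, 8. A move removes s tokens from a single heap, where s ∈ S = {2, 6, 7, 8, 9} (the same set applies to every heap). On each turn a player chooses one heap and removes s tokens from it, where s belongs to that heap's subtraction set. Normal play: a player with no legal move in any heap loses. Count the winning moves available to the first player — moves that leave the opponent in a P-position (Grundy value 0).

4

All heaps use S = {2, 6, 7, 8, 9}:
G(0) = 0
G(1) = mex{} = 0
G(2) = mex{0} = 1
G(3) = mex{0} = 1
G(4) = mex{1} = 0
G(5) = mex{1} = 0
G(6) = mex{0,0} = 1
G(7) = mex{0,0,0} = 1
G(8) = mex{1,1,0,0} = 2
G(9) = mex{1,1,1,0,0} = 2
G(10) = mex{2,0,1,1,0} = 3
G(11) = mex{2,0,0,1,1} = 3
G(12) = mex{3,1,0,0,1} = 2
G(13) = mex{3,1,1,0,0} = 2
G(14) = mex{2,2,1,1,0} = 3
G(15) = mex{2,2,2,1,1} = 0
G(16) = mex{3,3,2,2,1} = 0
Heap A: G(16) = 0.
Heap B: G(8) = 2.
Combined Grundy value = 0 ⊕ 2 = 2.
A winning move leaves total XOR = 0, i.e. changes one component's Grundy value g to g ⊕ X where X is the current total.
Heap A: need g' = 0⊕2 = 2. Options: 16−2→G=3, 16−6→G=3, 16−7→G=2, 16−8→G=2, 16−9→G=1. Hits: 2.
Heap B: need g' = 2⊕2 = 0. Options: 8−2→G=1, 8−6→G=1, 8−7→G=0, 8−8→G=0. Hits: 2.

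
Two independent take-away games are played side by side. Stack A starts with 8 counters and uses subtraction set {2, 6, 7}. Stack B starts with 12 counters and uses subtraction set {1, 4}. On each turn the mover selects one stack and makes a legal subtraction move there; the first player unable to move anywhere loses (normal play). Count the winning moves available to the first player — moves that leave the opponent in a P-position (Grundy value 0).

Stack A, S = {2, 6, 7}:
G(0) = 0
G(1) = mex{} = 0
G(2) = mex{0} = 1
G(3) = mex{0} = 1
G(4) = mex{1} = 0
G(5) = mex{1} = 0
G(6) = mex{0,0} = 1
G(7) = mex{0,0,0} = 1
G(8) = mex{1,1,0} = 2
G_A(8) = 2.
Stack B, S = {1, 4}:
n :  0  1  2  3  4  5  6  7  8  9 10 11 12
G :  0  1  0  1  2  0  1  0  1  2  0  1  0
G_B(12) = 0.
Combined Grundy value = 2 ⊕ 0 = 2.
A winning move leaves total XOR = 0, i.e. changes one component's Grundy value g to g ⊕ X where X is the current total.
Stack A: need g' = 2⊕2 = 0. Options: 8−2→G=1, 8−6→G=1, 8−7→G=0. Hits: 1.
Stack B: need g' = 0⊕2 = 2. Options: 12−1→G=1, 12−4→G=1. Hits: 0.

1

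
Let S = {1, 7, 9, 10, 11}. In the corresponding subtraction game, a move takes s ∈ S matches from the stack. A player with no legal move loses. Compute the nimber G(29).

n :  0  1  2  3  4  5  6  7  8  9 10 11 12 13 14 15 16 17 18 19 20 21 22 23 24 25 26 27 28 29
G :  0  1  0  1  0  1  0  1  0  1  2  3  2  3  2  3  2  3  2  3  0  1  0  1  0  1  0  1  0  1

1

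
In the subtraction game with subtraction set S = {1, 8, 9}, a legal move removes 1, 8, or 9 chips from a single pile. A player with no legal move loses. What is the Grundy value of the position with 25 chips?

G(0) = 0
G(1) = mex{0} = 1
G(2) = mex{1} = 0
G(3) = mex{0} = 1
G(4) = mex{1} = 0
G(5) = mex{0} = 1
G(6) = mex{1} = 0
G(7) = mex{0} = 1
G(8) = mex{1,0} = 2
G(9) = mex{2,1,0} = 3
G(10) = mex{3,0,1} = 2
G(11) = mex{2,1,0} = 3
G(12) = mex{3,0,1} = 2
G(13) = mex{2,1,0} = 3
G(14) = mex{3,0,1} = 2
G(15) = mex{2,1,0} = 3
G(16) = mex{3,2,1} = 0
G(17) = mex{0,3,2} = 1
G(18) = mex{1,2,3} = 0
G(19) = mex{0,3,2} = 1
G(20) = mex{1,2,3} = 0
G(21) = mex{0,3,2} = 1
G(22) = mex{1,2,3} = 0
G(23) = mex{0,3,2} = 1
G(24) = mex{1,0,3} = 2
G(25) = mex{2,1,0} = 3

3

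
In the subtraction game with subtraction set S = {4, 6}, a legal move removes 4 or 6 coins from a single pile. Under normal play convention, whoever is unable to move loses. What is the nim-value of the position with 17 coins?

1

G(0) = 0
G(1) = mex{} = 0
G(2) = mex{} = 0
G(3) = mex{} = 0
G(4) = mex{0} = 1
G(5) = mex{0} = 1
G(6) = mex{0,0} = 1
G(7) = mex{0,0} = 1
G(8) = mex{1,0} = 2
G(9) = mex{1,0} = 2
G(10) = mex{1,1} = 0
G(11) = mex{1,1} = 0
G(12) = mex{2,1} = 0
G(13) = mex{2,1} = 0
G(14) = mex{0,2} = 1
G(15) = mex{0,2} = 1
G(16) = mex{0,0} = 1
G(17) = mex{0,0} = 1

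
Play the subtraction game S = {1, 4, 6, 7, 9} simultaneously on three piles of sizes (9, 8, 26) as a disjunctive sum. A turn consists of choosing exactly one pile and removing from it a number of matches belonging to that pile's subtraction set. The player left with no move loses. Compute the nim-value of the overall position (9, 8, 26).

All piles use S = {1, 4, 6, 7, 9}:
G(0) = 0
G(1) = mex{0} = 1
G(2) = mex{1} = 0
G(3) = mex{0} = 1
G(4) = mex{1,0} = 2
G(5) = mex{2,1} = 0
G(6) = mex{0,0,0} = 1
G(7) = mex{1,1,1,0} = 2
G(8) = mex{2,2,0,1} = 3
G(9) = mex{3,0,1,0,0} = 2
G(10) = mex{2,1,2,1,1} = 0
G(11) = mex{0,2,0,2,0} = 1
G(12) = mex{1,3,1,0,1} = 2
G(13) = mex{2,2,2,1,2} = 0
G(14) = mex{0,0,3,2,0} = 1
G(15) = mex{1,1,2,3,1} = 0
G(16) = mex{0,2,0,2,2} = 1
G(17) = mex{1,0,1,0,3} = 2
G(18) = mex{2,1,2,1,2} = 0
G(19) = mex{0,0,0,2,0} = 1
G(20) = mex{1,1,1,0,1} = 2
G(21) = mex{2,2,0,1,2} = 3
G(22) = mex{3,0,1,0,0} = 2
G(23) = mex{2,1,2,1,1} = 0
G(24) = mex{0,2,0,2,0} = 1
G(25) = mex{1,3,1,0,1} = 2
G(26) = mex{2,2,2,1,2} = 0
Pile A: G(9) = 2.
Pile B: G(8) = 3.
Pile C: G(26) = 0.
Combined Grundy value = 2 ⊕ 3 ⊕ 0 = 1.

1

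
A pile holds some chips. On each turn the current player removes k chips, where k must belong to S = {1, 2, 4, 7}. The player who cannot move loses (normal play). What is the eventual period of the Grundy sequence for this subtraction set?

3

G(0) = 0
G(1) = mex{0} = 1
G(2) = mex{1,0} = 2
G(3) = mex{2,1} = 0
G(4) = mex{0,2,0} = 1
G(5) = mex{1,0,1} = 2
G(6) = mex{2,1,2} = 0
G(7) = mex{0,2,0,0} = 1
G(8) = mex{1,0,1,1} = 2
G(9) = mex{2,1,2,2} = 0
G(10) = mex{0,2,0,0} = 1
G(11) = mex{1,0,1,1} = 2
G(12) = mex{2,1,2,2} = 0
G(13) = mex{0,2,0,0} = 1
G(14) = mex{1,0,1,1} = 2
G(n+3) = G(n) holds for n = 0,…,6 (a full window of length max(S) = 7), so the sequence is purely periodic with period 3.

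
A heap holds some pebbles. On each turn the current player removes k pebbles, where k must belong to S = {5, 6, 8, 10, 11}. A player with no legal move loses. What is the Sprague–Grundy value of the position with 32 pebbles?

n :  0  1  2  3  4  5  6  7  8  9 10 11 12 13 14 15 16 17 18 19 20 21 22 23 24 25 26 27 28 29 30 31 32
G :  0  0  0  0  0  1  1  1  1  1  2  2  2  2  2  3  0  0  0  0  0  1  1  1  1  1  2  2  2  2  2  3  0

0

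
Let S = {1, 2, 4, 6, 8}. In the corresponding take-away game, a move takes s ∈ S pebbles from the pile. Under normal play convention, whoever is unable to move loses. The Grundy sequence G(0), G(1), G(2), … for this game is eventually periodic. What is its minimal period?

10

n :  0  1  2  3  4  5  6  7  8  9 10 11 12 13 14 15 16 17 18 19 20 21
G :  0  1  2  0  1  2  3  4  5  3  0  1  2  0  1  2  3  4  5  3  0  1
G(n+10) = G(n) holds for n = 0,…,7 (a full window of length max(S) = 8), so the sequence is purely periodic with period 10.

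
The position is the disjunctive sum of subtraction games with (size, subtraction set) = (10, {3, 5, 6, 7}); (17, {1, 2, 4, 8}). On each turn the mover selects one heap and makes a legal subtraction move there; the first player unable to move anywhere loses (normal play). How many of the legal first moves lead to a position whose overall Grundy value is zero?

3

Heap A, S = {3, 5, 6, 7}:
G(0) = 0
G(1) = mex{} = 0
G(2) = mex{} = 0
G(3) = mex{0} = 1
G(4) = mex{0} = 1
G(5) = mex{0,0} = 1
G(6) = mex{1,0,0} = 2
G(7) = mex{1,0,0,0} = 2
G(8) = mex{1,1,0,0} = 2
G(9) = mex{2,1,1,0} = 3
G(10) = mex{2,1,1,1} = 0
G_A(10) = 0.
Heap B, S = {1, 2, 4, 8}:
G(0) = 0
G(1) = mex{0} = 1
G(2) = mex{1,0} = 2
G(3) = mex{2,1} = 0
G(4) = mex{0,2,0} = 1
G(5) = mex{1,0,1} = 2
G(6) = mex{2,1,2} = 0
G(7) = mex{0,2,0} = 1
G(8) = mex{1,0,1,0} = 2
G(9) = mex{2,1,2,1} = 0
G(10) = mex{0,2,0,2} = 1
G(11) = mex{1,0,1,0} = 2
G(12) = mex{2,1,2,1} = 0
G(13) = mex{0,2,0,2} = 1
G(14) = mex{1,0,1,0} = 2
G(15) = mex{2,1,2,1} = 0
G(16) = mex{0,2,0,2} = 1
G(17) = mex{1,0,1,0} = 2
G_B(17) = 2.
Combined Grundy value = 0 ⊕ 2 = 2.
A winning move leaves total XOR = 0, i.e. changes one component's Grundy value g to g ⊕ X where X is the current total.
Heap A: need g' = 0⊕2 = 2. Options: 10−3→G=2, 10−5→G=1, 10−6→G=1, 10−7→G=1. Hits: 1.
Heap B: need g' = 2⊕2 = 0. Options: 17−1→G=1, 17−2→G=0, 17−4→G=1, 17−8→G=0. Hits: 2.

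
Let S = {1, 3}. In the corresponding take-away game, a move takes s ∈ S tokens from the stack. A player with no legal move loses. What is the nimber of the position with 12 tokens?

0

n :  0  1  2  3  4  5  6  7  8  9 10 11 12
G :  0  1  0  1  0  1  0  1  0  1  0  1  0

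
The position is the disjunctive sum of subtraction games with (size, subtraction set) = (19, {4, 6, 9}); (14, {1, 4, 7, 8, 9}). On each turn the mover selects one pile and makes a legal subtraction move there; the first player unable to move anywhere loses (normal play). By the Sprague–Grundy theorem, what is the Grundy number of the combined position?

5

Pile A, S = {4, 6, 9}:
n :  0  1  2  3  4  5  6  7  8  9 10 11 12 13 14 15 16 17 18 19
G :  0  0  0  0  1  1  1  1  2  2  2  2  3  0  0  0  0  1  1  1
G_A(19) = 1.
Pile B, S = {1, 4, 7, 8, 9}:
G(0) = 0
G(1) = mex{0} = 1
G(2) = mex{1} = 0
G(3) = mex{0} = 1
G(4) = mex{1,0} = 2
G(5) = mex{2,1} = 0
G(6) = mex{0,0} = 1
G(7) = mex{1,1,0} = 2
G(8) = mex{2,2,1,0} = 3
G(9) = mex{3,0,0,1,0} = 2
G(10) = mex{2,1,1,0,1} = 3
G(11) = mex{3,2,2,1,0} = 4
G(12) = mex{4,3,0,2,1} = 5
G(13) = mex{5,2,1,0,2} = 3
G(14) = mex{3,3,2,1,0} = 4
G_B(14) = 4.
Combined Grundy value = 1 ⊕ 4 = 5.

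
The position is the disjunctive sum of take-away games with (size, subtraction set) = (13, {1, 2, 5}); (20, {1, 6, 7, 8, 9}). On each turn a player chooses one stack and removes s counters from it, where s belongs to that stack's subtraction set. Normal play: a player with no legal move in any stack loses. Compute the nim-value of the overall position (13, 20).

Stack A, S = {1, 2, 5}:
G(0) = 0
G(1) = mex{0} = 1
G(2) = mex{1,0} = 2
G(3) = mex{2,1} = 0
G(4) = mex{0,2} = 1
G(5) = mex{1,0,0} = 2
G(6) = mex{2,1,1} = 0
G(7) = mex{0,2,2} = 1
G(8) = mex{1,0,0} = 2
G(9) = mex{2,1,1} = 0
G(10) = mex{0,2,2} = 1
G(11) = mex{1,0,0} = 2
G(12) = mex{2,1,1} = 0
G(13) = mex{0,2,2} = 1
G_A(13) = 1.
Stack B, S = {1, 6, 7, 8, 9}:
n :  0  1  2  3  4  5  6  7  8  9 10 11 12 13 14 15 16 17 18 19 20
G :  0  1  0  1  0  1  2  3  2  3  2  3  4  5  0  1  0  1  0  1  2
G_B(20) = 2.
Combined Grundy value = 1 ⊕ 2 = 3.

3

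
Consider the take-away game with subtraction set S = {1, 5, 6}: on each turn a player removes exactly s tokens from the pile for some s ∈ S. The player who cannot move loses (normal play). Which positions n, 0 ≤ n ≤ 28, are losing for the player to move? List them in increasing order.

0, 2, 4, 11, 13, 15, 22, 24, 26

n :  0  1  2  3  4  5  6  7  8  9 10 11 12 13 14 15 16 17 18 19 20 21 22 23 24 25 26 27 28
G :  0  1  0  1  0  1  2  3  2  3  2  0  1  0  1  0  1  2  3  2  3  2  0  1  0  1  0  1  2
P-positions are exactly the n with G(n) = 0.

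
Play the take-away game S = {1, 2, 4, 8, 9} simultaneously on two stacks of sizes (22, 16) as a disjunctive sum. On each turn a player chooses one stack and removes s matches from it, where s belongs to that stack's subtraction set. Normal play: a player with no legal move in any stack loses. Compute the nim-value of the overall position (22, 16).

All stacks use S = {1, 2, 4, 8, 9}:
n :  0  1  2  3  4  5  6  7  8  9 10 11 12 13 14 15 16 17 18 19 20 21 22
G :  0  1  2  0  1  2  0  1  2  3  4  5  3  0  1  2  0  1  2  0  1  2  3
Stack A: G(22) = 3.
Stack B: G(16) = 0.
Combined Grundy value = 3 ⊕ 0 = 3.

3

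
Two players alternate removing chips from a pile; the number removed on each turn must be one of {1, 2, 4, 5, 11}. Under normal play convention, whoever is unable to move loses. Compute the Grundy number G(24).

G(0) = 0
G(1) = mex{0} = 1
G(2) = mex{1,0} = 2
G(3) = mex{2,1} = 0
G(4) = mex{0,2,0} = 1
G(5) = mex{1,0,1,0} = 2
G(6) = mex{2,1,2,1} = 0
G(7) = mex{0,2,0,2} = 1
G(8) = mex{1,0,1,0} = 2
G(9) = mex{2,1,2,1} = 0
G(10) = mex{0,2,0,2} = 1
G(11) = mex{1,0,1,0,0} = 2
G(12) = mex{2,1,2,1,1} = 0
G(13) = mex{0,2,0,2,2} = 1
G(14) = mex{1,0,1,0,0} = 2
G(15) = mex{2,1,2,1,1} = 0
G(16) = mex{0,2,0,2,2} = 1
G(17) = mex{1,0,1,0,0} = 2
G(18) = mex{2,1,2,1,1} = 0
G(19) = mex{0,2,0,2,2} = 1
G(20) = mex{1,0,1,0,0} = 2
G(21) = mex{2,1,2,1,1} = 0
G(22) = mex{0,2,0,2,2} = 1
G(23) = mex{1,0,1,0,0} = 2
G(24) = mex{2,1,2,1,1} = 0

0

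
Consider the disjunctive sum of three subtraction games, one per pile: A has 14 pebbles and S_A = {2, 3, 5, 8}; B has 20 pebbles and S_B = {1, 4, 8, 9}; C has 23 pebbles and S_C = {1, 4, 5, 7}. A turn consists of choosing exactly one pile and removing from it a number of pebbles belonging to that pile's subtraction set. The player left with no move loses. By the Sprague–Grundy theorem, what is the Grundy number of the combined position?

0

Pile A, S = {2, 3, 5, 8}:
n :  0  1  2  3  4  5  6  7  8  9 10 11 12 13 14
G :  0  0  1  1  2  2  3  0  4  1  3  0  4  1  2
G_A(14) = 2.
Pile B, S = {1, 4, 8, 9}:
G(0) = 0
G(1) = mex{0} = 1
G(2) = mex{1} = 0
G(3) = mex{0} = 1
G(4) = mex{1,0} = 2
G(5) = mex{2,1} = 0
G(6) = mex{0,0} = 1
G(7) = mex{1,1} = 0
G(8) = mex{0,2,0} = 1
G(9) = mex{1,0,1,0} = 2
G(10) = mex{2,1,0,1} = 3
G(11) = mex{3,0,1,0} = 2
G(12) = mex{2,1,2,1} = 0
G(13) = mex{0,2,0,2} = 1
G(14) = mex{1,3,1,0} = 2
G(15) = mex{2,2,0,1} = 3
G(16) = mex{3,0,1,0} = 2
G(17) = mex{2,1,2,1} = 0
G(18) = mex{0,2,3,2} = 1
G(19) = mex{1,3,2,3} = 0
G(20) = mex{0,2,0,2} = 1
G_B(20) = 1.
Pile C, S = {1, 4, 5, 7}:
G(0) = 0
G(1) = mex{0} = 1
G(2) = mex{1} = 0
G(3) = mex{0} = 1
G(4) = mex{1,0} = 2
G(5) = mex{2,1,0} = 3
G(6) = mex{3,0,1} = 2
G(7) = mex{2,1,0,0} = 3
G(8) = mex{3,2,1,1} = 0
G(9) = mex{0,3,2,0} = 1
G(10) = mex{1,2,3,1} = 0
G(11) = mex{0,3,2,2} = 1
G(12) = mex{1,0,3,3} = 2
G(13) = mex{2,1,0,2} = 3
G(14) = mex{3,0,1,3} = 2
G(15) = mex{2,1,0,0} = 3
G(16) = mex{3,2,1,1} = 0
G(17) = mex{0,3,2,0} = 1
G(18) = mex{1,2,3,1} = 0
G(19) = mex{0,3,2,2} = 1
G(20) = mex{1,0,3,3} = 2
G(21) = mex{2,1,0,2} = 3
G(22) = mex{3,0,1,3} = 2
G(23) = mex{2,1,0,0} = 3
G_C(23) = 3.
Combined Grundy value = 2 ⊕ 1 ⊕ 3 = 0.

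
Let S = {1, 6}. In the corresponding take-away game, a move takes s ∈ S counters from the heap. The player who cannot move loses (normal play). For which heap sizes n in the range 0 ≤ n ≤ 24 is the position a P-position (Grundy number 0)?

G(0) = 0
G(1) = mex{0} = 1
G(2) = mex{1} = 0
G(3) = mex{0} = 1
G(4) = mex{1} = 0
G(5) = mex{0} = 1
G(6) = mex{1,0} = 2
G(7) = mex{2,1} = 0
G(8) = mex{0,0} = 1
G(9) = mex{1,1} = 0
G(10) = mex{0,0} = 1
G(11) = mex{1,1} = 0
G(12) = mex{0,2} = 1
G(13) = mex{1,0} = 2
G(14) = mex{2,1} = 0
G(15) = mex{0,0} = 1
G(16) = mex{1,1} = 0
G(17) = mex{0,0} = 1
G(18) = mex{1,1} = 0
G(19) = mex{0,2} = 1
G(20) = mex{1,0} = 2
G(21) = mex{2,1} = 0
G(22) = mex{0,0} = 1
G(23) = mex{1,1} = 0
G(24) = mex{0,0} = 1
P-positions are exactly the n with G(n) = 0.

0, 2, 4, 7, 9, 11, 14, 16, 18, 21, 23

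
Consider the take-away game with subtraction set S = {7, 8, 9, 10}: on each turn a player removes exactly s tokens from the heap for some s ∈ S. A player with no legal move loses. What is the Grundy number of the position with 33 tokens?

G(0) = 0
G(1) = mex{} = 0
G(2) = mex{} = 0
G(3) = mex{} = 0
G(4) = mex{} = 0
G(5) = mex{} = 0
G(6) = mex{} = 0
G(7) = mex{0} = 1
G(8) = mex{0,0} = 1
G(9) = mex{0,0,0} = 1
G(10) = mex{0,0,0,0} = 1
G(11) = mex{0,0,0,0} = 1
G(12) = mex{0,0,0,0} = 1
G(13) = mex{0,0,0,0} = 1
G(14) = mex{1,0,0,0} = 2
G(15) = mex{1,1,0,0} = 2
G(16) = mex{1,1,1,0} = 2
G(17) = mex{1,1,1,1} = 0
G(18) = mex{1,1,1,1} = 0
G(19) = mex{1,1,1,1} = 0
G(20) = mex{1,1,1,1} = 0
G(21) = mex{2,1,1,1} = 0
G(22) = mex{2,2,1,1} = 0
G(23) = mex{2,2,2,1} = 0
G(24) = mex{0,2,2,2} = 1
G(25) = mex{0,0,2,2} = 1
G(26) = mex{0,0,0,2} = 1
G(27) = mex{0,0,0,0} = 1
G(28) = mex{0,0,0,0} = 1
G(29) = mex{0,0,0,0} = 1
G(30) = mex{0,0,0,0} = 1
G(31) = mex{1,0,0,0} = 2
G(32) = mex{1,1,0,0} = 2
G(33) = mex{1,1,1,0} = 2

2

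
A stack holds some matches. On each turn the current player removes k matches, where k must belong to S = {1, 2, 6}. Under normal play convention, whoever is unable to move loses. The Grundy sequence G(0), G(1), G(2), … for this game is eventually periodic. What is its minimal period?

G(0) = 0
G(1) = mex{0} = 1
G(2) = mex{1,0} = 2
G(3) = mex{2,1} = 0
G(4) = mex{0,2} = 1
G(5) = mex{1,0} = 2
G(6) = mex{2,1,0} = 3
G(7) = mex{3,2,1} = 0
G(8) = mex{0,3,2} = 1
G(9) = mex{1,0,0} = 2
G(10) = mex{2,1,1} = 0
G(11) = mex{0,2,2} = 1
G(12) = mex{1,0,3} = 2
G(13) = mex{2,1,0} = 3
G(14) = mex{3,2,1} = 0
G(15) = mex{0,3,2} = 1
G(n+7) = G(n) holds for n = 0,…,5 (a full window of length max(S) = 6), so the sequence is purely periodic with period 7.

7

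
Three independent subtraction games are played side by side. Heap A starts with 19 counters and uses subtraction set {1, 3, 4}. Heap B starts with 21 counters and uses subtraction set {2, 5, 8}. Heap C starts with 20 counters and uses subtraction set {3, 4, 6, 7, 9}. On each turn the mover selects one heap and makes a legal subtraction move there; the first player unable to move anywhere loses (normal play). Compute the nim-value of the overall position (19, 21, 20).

Heap A, S = {1, 3, 4}:
G(0) = 0
G(1) = mex{0} = 1
G(2) = mex{1} = 0
G(3) = mex{0,0} = 1
G(4) = mex{1,1,0} = 2
G(5) = mex{2,0,1} = 3
G(6) = mex{3,1,0} = 2
G(7) = mex{2,2,1} = 0
G(8) = mex{0,3,2} = 1
G(9) = mex{1,2,3} = 0
G(10) = mex{0,0,2} = 1
G(11) = mex{1,1,0} = 2
G(12) = mex{2,0,1} = 3
G(13) = mex{3,1,0} = 2
G(14) = mex{2,2,1} = 0
G(15) = mex{0,3,2} = 1
G(16) = mex{1,2,3} = 0
G(17) = mex{0,0,2} = 1
G(18) = mex{1,1,0} = 2
G(19) = mex{2,0,1} = 3
G_A(19) = 3.
Heap B, S = {2, 5, 8}:
G(0) = 0
G(1) = mex{} = 0
G(2) = mex{0} = 1
G(3) = mex{0} = 1
G(4) = mex{1} = 0
G(5) = mex{1,0} = 2
G(6) = mex{0,0} = 1
G(7) = mex{2,1} = 0
G(8) = mex{1,1,0} = 2
G(9) = mex{0,0,0} = 1
G(10) = mex{2,2,1} = 0
G(11) = mex{1,1,1} = 0
G(12) = mex{0,0,0} = 1
G(13) = mex{0,2,2} = 1
G(14) = mex{1,1,1} = 0
G(15) = mex{1,0,0} = 2
G(16) = mex{0,0,2} = 1
G(17) = mex{2,1,1} = 0
G(18) = mex{1,1,0} = 2
G(19) = mex{0,0,0} = 1
G(20) = mex{2,2,1} = 0
G(21) = mex{1,1,1} = 0
G_B(21) = 0.
Heap C, S = {3, 4, 6, 7, 9}:
n :  0  1  2  3  4  5  6  7  8  9 10 11 12 13 14 15 16 17 18 19 20
G :  0  0  0  1  1  1  2  2  2  3  3  3  0  0  0  1  1  1  2  2  2
G_C(20) = 2.
Combined Grundy value = 3 ⊕ 0 ⊕ 2 = 1.

1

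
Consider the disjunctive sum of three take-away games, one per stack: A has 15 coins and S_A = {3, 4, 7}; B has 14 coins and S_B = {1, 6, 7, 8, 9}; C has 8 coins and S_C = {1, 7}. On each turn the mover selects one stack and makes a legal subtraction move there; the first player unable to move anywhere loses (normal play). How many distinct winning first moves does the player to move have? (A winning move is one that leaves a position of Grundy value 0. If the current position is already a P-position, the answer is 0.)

Stack A, S = {3, 4, 7}:
n :  0  1  2  3  4  5  6  7  8  9 10 11 12 13 14 15
G :  0  0  0  1  1  1  2  2  2  3  0  0  0  1  1  1
G_A(15) = 1.
Stack B, S = {1, 6, 7, 8, 9}:
n :  0  1  2  3  4  5  6  7  8  9 10 11 12 13 14
G :  0  1  0  1  0  1  2  3  2  3  2  3  4  5  0
G_B(14) = 0.
Stack C, S = {1, 7}:
G(0) = 0
G(1) = mex{0} = 1
G(2) = mex{1} = 0
G(3) = mex{0} = 1
G(4) = mex{1} = 0
G(5) = mex{0} = 1
G(6) = mex{1} = 0
G(7) = mex{0,0} = 1
G(8) = mex{1,1} = 0
G_C(8) = 0.
Combined Grundy value = 1 ⊕ 0 ⊕ 0 = 1.
A winning move leaves total XOR = 0, i.e. changes one component's Grundy value g to g ⊕ X where X is the current total.
Stack A: need g' = 1⊕1 = 0. Options: 15−3→G=0, 15−4→G=0, 15−7→G=2. Hits: 2.
Stack B: need g' = 0⊕1 = 1. Options: 14−1→G=5, 14−6→G=2, 14−7→G=3, 14−8→G=2, 14−9→G=1. Hits: 1.
Stack C: need g' = 0⊕1 = 1. Options: 8−1→G=1, 8−7→G=1. Hits: 2.

5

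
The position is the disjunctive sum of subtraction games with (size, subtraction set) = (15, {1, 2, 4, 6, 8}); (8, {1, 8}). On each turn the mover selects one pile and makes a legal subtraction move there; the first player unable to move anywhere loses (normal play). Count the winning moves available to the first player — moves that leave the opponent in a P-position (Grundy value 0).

Pile A, S = {1, 2, 4, 6, 8}:
n :  0  1  2  3  4  5  6  7  8  9 10 11 12 13 14 15
G :  0  1  2  0  1  2  3  4  5  3  0  1  2  0  1  2
G_A(15) = 2.
Pile B, S = {1, 8}:
n : 0 1 2 3 4 5 6 7 8
G : 0 1 0 1 0 1 0 1 2
G_B(8) = 2.
Combined Grundy value = 2 ⊕ 2 = 0.
A winning move leaves total XOR = 0, i.e. changes one component's Grundy value g to g ⊕ X where X is the current total.
Pile A: target g' = 2⊕0 = 2, but every legal move changes the Grundy value (mex property), so 0 moves.
Pile B: target g' = 2⊕0 = 2, but every legal move changes the Grundy value (mex property), so 0 moves.

0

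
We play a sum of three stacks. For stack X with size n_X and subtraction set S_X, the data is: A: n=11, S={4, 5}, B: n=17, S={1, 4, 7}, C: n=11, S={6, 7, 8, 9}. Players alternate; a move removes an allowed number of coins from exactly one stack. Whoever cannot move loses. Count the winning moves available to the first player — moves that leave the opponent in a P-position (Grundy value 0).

Stack A, S = {4, 5}:
G(0) = 0
G(1) = mex{} = 0
G(2) = mex{} = 0
G(3) = mex{} = 0
G(4) = mex{0} = 1
G(5) = mex{0,0} = 1
G(6) = mex{0,0} = 1
G(7) = mex{0,0} = 1
G(8) = mex{1,0} = 2
G(9) = mex{1,1} = 0
G(10) = mex{1,1} = 0
G(11) = mex{1,1} = 0
G_A(11) = 0.
Stack B, S = {1, 4, 7}:
n :  0  1  2  3  4  5  6  7  8  9 10 11 12 13 14 15 16 17
G :  0  1  0  1  2  0  1  2  0  1  0  1  2  0  1  2  0  1
G_B(17) = 1.
Stack C, S = {6, 7, 8, 9}:
n :  0  1  2  3  4  5  6  7  8  9 10 11
G :  0  0  0  0  0  0  1  1  1  1  1  1
G_C(11) = 1.
Combined Grundy value = 0 ⊕ 1 ⊕ 1 = 0.
A winning move leaves total XOR = 0, i.e. changes one component's Grundy value g to g ⊕ X where X is the current total.
Stack A: target g' = 0⊕0 = 0, but every legal move changes the Grundy value (mex property), so 0 moves.
Stack B: target g' = 1⊕0 = 1, but every legal move changes the Grundy value (mex property), so 0 moves.
Stack C: target g' = 1⊕0 = 1, but every legal move changes the Grundy value (mex property), so 0 moves.

0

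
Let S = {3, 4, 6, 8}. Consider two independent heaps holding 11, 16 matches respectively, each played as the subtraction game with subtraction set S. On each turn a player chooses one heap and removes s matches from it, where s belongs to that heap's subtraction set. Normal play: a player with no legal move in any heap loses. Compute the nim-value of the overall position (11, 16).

1

All heaps use S = {3, 4, 6, 8}:
n :  0  1  2  3  4  5  6  7  8  9 10 11 12 13 14 15 16
G :  0  0  0  1  1  1  2  2  2  3  3  0  0  0  1  1  1
Heap A: G(11) = 0.
Heap B: G(16) = 1.
Combined Grundy value = 0 ⊕ 1 = 1.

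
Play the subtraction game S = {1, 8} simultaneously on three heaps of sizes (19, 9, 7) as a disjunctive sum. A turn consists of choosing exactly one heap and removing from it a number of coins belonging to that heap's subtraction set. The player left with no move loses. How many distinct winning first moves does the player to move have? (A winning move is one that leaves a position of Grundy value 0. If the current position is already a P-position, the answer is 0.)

0

All heaps use S = {1, 8}:
G(0) = 0
G(1) = mex{0} = 1
G(2) = mex{1} = 0
G(3) = mex{0} = 1
G(4) = mex{1} = 0
G(5) = mex{0} = 1
G(6) = mex{1} = 0
G(7) = mex{0} = 1
G(8) = mex{1,0} = 2
G(9) = mex{2,1} = 0
G(10) = mex{0,0} = 1
G(11) = mex{1,1} = 0
G(12) = mex{0,0} = 1
G(13) = mex{1,1} = 0
G(14) = mex{0,0} = 1
G(15) = mex{1,1} = 0
G(16) = mex{0,2} = 1
G(17) = mex{1,0} = 2
G(18) = mex{2,1} = 0
G(19) = mex{0,0} = 1
Heap A: G(19) = 1.
Heap B: G(9) = 0.
Heap C: G(7) = 1.
Combined Grundy value = 1 ⊕ 0 ⊕ 1 = 0.
A winning move leaves total XOR = 0, i.e. changes one component's Grundy value g to g ⊕ X where X is the current total.
Heap A: target g' = 1⊕0 = 1, but every legal move changes the Grundy value (mex property), so 0 moves.
Heap B: target g' = 0⊕0 = 0, but every legal move changes the Grundy value (mex property), so 0 moves.
Heap C: target g' = 1⊕0 = 1, but every legal move changes the Grundy value (mex property), so 0 moves.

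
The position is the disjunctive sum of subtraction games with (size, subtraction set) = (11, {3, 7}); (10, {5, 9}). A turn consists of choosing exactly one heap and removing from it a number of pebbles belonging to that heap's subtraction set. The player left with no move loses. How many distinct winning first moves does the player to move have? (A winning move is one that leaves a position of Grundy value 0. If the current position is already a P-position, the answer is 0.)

Heap A, S = {3, 7}:
n :  0  1  2  3  4  5  6  7  8  9 10 11
G :  0  0  0  1  1  1  0  2  2  1  0  0
G_A(11) = 0.
Heap B, S = {5, 9}:
G(0) = 0
G(1) = mex{} = 0
G(2) = mex{} = 0
G(3) = mex{} = 0
G(4) = mex{} = 0
G(5) = mex{0} = 1
G(6) = mex{0} = 1
G(7) = mex{0} = 1
G(8) = mex{0} = 1
G(9) = mex{0,0} = 1
G(10) = mex{1,0} = 2
G_B(10) = 2.
Combined Grundy value = 0 ⊕ 2 = 2.
A winning move leaves total XOR = 0, i.e. changes one component's Grundy value g to g ⊕ X where X is the current total.
Heap A: need g' = 0⊕2 = 2. Options: 11−3→G=2, 11−7→G=1. Hits: 1.
Heap B: need g' = 2⊕2 = 0. Options: 10−5→G=1, 10−9→G=0. Hits: 1.

2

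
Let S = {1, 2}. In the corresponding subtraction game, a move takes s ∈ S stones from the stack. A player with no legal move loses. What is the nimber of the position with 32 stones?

2

n :  0  1  2  3  4  5  6  7  8  9 10 11 12 13 14 15 16 17 18 19 20 21 22 23 24 25 26 27 28 29 30 31 32
G :  0  1  2  0  1  2  0  1  2  0  1  2  0  1  2  0  1  2  0  1  2  0  1  2  0  1  2  0  1  2  0  1  2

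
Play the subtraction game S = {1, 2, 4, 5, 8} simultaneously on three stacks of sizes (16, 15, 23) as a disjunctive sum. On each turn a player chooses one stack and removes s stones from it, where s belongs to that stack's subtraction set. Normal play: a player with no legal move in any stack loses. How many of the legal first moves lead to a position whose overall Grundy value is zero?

5

All stacks use S = {1, 2, 4, 5, 8}:
G(0) = 0
G(1) = mex{0} = 1
G(2) = mex{1,0} = 2
G(3) = mex{2,1} = 0
G(4) = mex{0,2,0} = 1
G(5) = mex{1,0,1,0} = 2
G(6) = mex{2,1,2,1} = 0
G(7) = mex{0,2,0,2} = 1
G(8) = mex{1,0,1,0,0} = 2
G(9) = mex{2,1,2,1,1} = 0
G(10) = mex{0,2,0,2,2} = 1
G(11) = mex{1,0,1,0,0} = 2
G(12) = mex{2,1,2,1,1} = 0
G(13) = mex{0,2,0,2,2} = 1
G(14) = mex{1,0,1,0,0} = 2
G(15) = mex{2,1,2,1,1} = 0
G(16) = mex{0,2,0,2,2} = 1
G(17) = mex{1,0,1,0,0} = 2
G(18) = mex{2,1,2,1,1} = 0
G(19) = mex{0,2,0,2,2} = 1
G(20) = mex{1,0,1,0,0} = 2
G(21) = mex{2,1,2,1,1} = 0
G(22) = mex{0,2,0,2,2} = 1
G(23) = mex{1,0,1,0,0} = 2
Stack A: G(16) = 1.
Stack B: G(15) = 0.
Stack C: G(23) = 2.
Combined Grundy value = 1 ⊕ 0 ⊕ 2 = 3.
A winning move leaves total XOR = 0, i.e. changes one component's Grundy value g to g ⊕ X where X is the current total.
Stack A: need g' = 1⊕3 = 2. Options: 16−1→G=0, 16−2→G=2, 16−4→G=0, 16−5→G=2, 16−8→G=2. Hits: 3.
Stack B: need g' = 0⊕3 = 3. Options: 15−1→G=2, 15−2→G=1, 15−4→G=2, 15−5→G=1, 15−8→G=1. Hits: 0.
Stack C: need g' = 2⊕3 = 1. Options: 23−1→G=1, 23−2→G=0, 23−4→G=1, 23−5→G=0, 23−8→G=0. Hits: 2.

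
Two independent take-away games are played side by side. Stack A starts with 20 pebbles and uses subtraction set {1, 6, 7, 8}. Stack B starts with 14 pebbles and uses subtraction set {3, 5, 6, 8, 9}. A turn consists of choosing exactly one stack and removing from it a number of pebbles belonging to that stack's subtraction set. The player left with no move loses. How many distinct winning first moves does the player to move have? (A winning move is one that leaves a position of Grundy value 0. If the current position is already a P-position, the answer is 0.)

3

Stack A, S = {1, 6, 7, 8}:
G(0) = 0
G(1) = mex{0} = 1
G(2) = mex{1} = 0
G(3) = mex{0} = 1
G(4) = mex{1} = 0
G(5) = mex{0} = 1
G(6) = mex{1,0} = 2
G(7) = mex{2,1,0} = 3
G(8) = mex{3,0,1,0} = 2
G(9) = mex{2,1,0,1} = 3
G(10) = mex{3,0,1,0} = 2
G(11) = mex{2,1,0,1} = 3
G(12) = mex{3,2,1,0} = 4
G(13) = mex{4,3,2,1} = 0
G(14) = mex{0,2,3,2} = 1
G(15) = mex{1,3,2,3} = 0
G(16) = mex{0,2,3,2} = 1
G(17) = mex{1,3,2,3} = 0
G(18) = mex{0,4,3,2} = 1
G(19) = mex{1,0,4,3} = 2
G(20) = mex{2,1,0,4} = 3
G_A(20) = 3.
Stack B, S = {3, 5, 6, 8, 9}:
n :  0  1  2  3  4  5  6  7  8  9 10 11 12 13 14
G :  0  0  0  1  1  1  2  2  2  3  3  3  0  0  0
G_B(14) = 0.
Combined Grundy value = 3 ⊕ 0 = 3.
A winning move leaves total XOR = 0, i.e. changes one component's Grundy value g to g ⊕ X where X is the current total.
Stack A: need g' = 3⊕3 = 0. Options: 20−1→G=2, 20−6→G=1, 20−7→G=0, 20−8→G=4. Hits: 1.
Stack B: need g' = 0⊕3 = 3. Options: 14−3→G=3, 14−5→G=3, 14−6→G=2, 14−8→G=2, 14−9→G=1. Hits: 2.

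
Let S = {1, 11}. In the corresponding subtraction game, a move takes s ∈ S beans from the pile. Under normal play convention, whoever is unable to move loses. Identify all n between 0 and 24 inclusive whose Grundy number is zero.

0, 2, 4, 6, 8, 10, 12, 14, 16, 18, 20, 22, 24

n :  0  1  2  3  4  5  6  7  8  9 10 11 12 13 14 15 16 17 18 19 20 21 22 23 24
G :  0  1  0  1  0  1  0  1  0  1  0  1  0  1  0  1  0  1  0  1  0  1  0  1  0
P-positions are exactly the n with G(n) = 0.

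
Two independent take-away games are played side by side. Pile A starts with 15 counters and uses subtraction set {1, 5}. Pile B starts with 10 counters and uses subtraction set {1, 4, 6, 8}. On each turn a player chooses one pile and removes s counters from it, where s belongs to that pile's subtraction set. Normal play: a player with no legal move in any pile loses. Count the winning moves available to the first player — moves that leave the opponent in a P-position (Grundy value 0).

1

Pile A, S = {1, 5}:
G(0) = 0
G(1) = mex{0} = 1
G(2) = mex{1} = 0
G(3) = mex{0} = 1
G(4) = mex{1} = 0
G(5) = mex{0,0} = 1
G(6) = mex{1,1} = 0
G(7) = mex{0,0} = 1
G(8) = mex{1,1} = 0
G(9) = mex{0,0} = 1
G(10) = mex{1,1} = 0
G(11) = mex{0,0} = 1
G(12) = mex{1,1} = 0
G(13) = mex{0,0} = 1
G(14) = mex{1,1} = 0
G(15) = mex{0,0} = 1
G_A(15) = 1.
Pile B, S = {1, 4, 6, 8}:
G(0) = 0
G(1) = mex{0} = 1
G(2) = mex{1} = 0
G(3) = mex{0} = 1
G(4) = mex{1,0} = 2
G(5) = mex{2,1} = 0
G(6) = mex{0,0,0} = 1
G(7) = mex{1,1,1} = 0
G(8) = mex{0,2,0,0} = 1
G(9) = mex{1,0,1,1} = 2
G(10) = mex{2,1,2,0} = 3
G_B(10) = 3.
Combined Grundy value = 1 ⊕ 3 = 2.
A winning move leaves total XOR = 0, i.e. changes one component's Grundy value g to g ⊕ X where X is the current total.
Pile A: need g' = 1⊕2 = 3. Options: 15−1→G=0, 15−5→G=0. Hits: 0.
Pile B: need g' = 3⊕2 = 1. Options: 10−1→G=2, 10−4→G=1, 10−6→G=2, 10−8→G=0. Hits: 1.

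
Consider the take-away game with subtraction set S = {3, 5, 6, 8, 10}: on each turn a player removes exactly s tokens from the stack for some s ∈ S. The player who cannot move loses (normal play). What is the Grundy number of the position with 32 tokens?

2

G(0) = 0
G(1) = mex{} = 0
G(2) = mex{} = 0
G(3) = mex{0} = 1
G(4) = mex{0} = 1
G(5) = mex{0,0} = 1
G(6) = mex{1,0,0} = 2
G(7) = mex{1,0,0} = 2
G(8) = mex{1,1,0,0} = 2
G(9) = mex{2,1,1,0} = 3
G(10) = mex{2,1,1,0,0} = 3
G(11) = mex{2,2,1,1,0} = 3
G(12) = mex{3,2,2,1,0} = 4
G(13) = mex{3,2,2,1,1} = 0
G(14) = mex{3,3,2,2,1} = 0
G(15) = mex{4,3,3,2,1} = 0
G(16) = mex{0,3,3,2,2} = 1
G(17) = mex{0,4,3,3,2} = 1
G(18) = mex{0,0,4,3,2} = 1
G(19) = mex{1,0,0,3,3} = 2
G(20) = mex{1,0,0,4,3} = 2
G(21) = mex{1,1,0,0,3} = 2
G(22) = mex{2,1,1,0,4} = 3
G(23) = mex{2,1,1,0,0} = 3
G(24) = mex{2,2,1,1,0} = 3
G(25) = mex{3,2,2,1,0} = 4
G(26) = mex{3,2,2,1,1} = 0
G(27) = mex{3,3,2,2,1} = 0
G(28) = mex{4,3,3,2,1} = 0
G(29) = mex{0,3,3,2,2} = 1
G(30) = mex{0,4,3,3,2} = 1
G(31) = mex{0,0,4,3,2} = 1
G(32) = mex{1,0,0,3,3} = 2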